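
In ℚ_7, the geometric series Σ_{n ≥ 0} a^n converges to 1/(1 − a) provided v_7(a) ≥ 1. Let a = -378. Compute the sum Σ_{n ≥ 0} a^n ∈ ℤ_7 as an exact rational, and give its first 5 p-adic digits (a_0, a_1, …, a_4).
Σ a^n = 1/(1 − a) = 1/379;  first 5 digits = (1, 2, 3, 3, 1)

v_7(a) = 1 ≥ 1, so the series converges in ℤ_7 to 1/(1 − a) = 1/(1 − (-378)) = 1/379. Expand this rational in ℤ_7: compute digits iteratively via d_i = x_i mod 7, x_{i+1} = (x_i − d_i)/7. The first 5 digits are (1, 2, 3, 3, 1).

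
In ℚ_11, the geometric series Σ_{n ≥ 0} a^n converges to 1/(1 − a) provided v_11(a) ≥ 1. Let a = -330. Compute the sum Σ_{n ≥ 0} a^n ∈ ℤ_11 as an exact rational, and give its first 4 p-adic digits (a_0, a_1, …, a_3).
Σ a^n = 1/(1 − a) = 1/331;  first 4 digits = (1, 3, 6, 9)

v_11(a) = 1 ≥ 1, so the series converges in ℤ_11 to 1/(1 − a) = 1/(1 − (-330)) = 1/331. Expand this rational in ℤ_11: compute digits iteratively via d_i = x_i mod 11, x_{i+1} = (x_i − d_i)/11. The first 4 digits are (1, 3, 6, 9).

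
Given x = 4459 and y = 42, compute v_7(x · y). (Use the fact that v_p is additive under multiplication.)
v_7(187278) = 4

v_p(x) = 3 (factor: 4459 = 7^3 · 13); v_p(y) = 1 (factor: 42 = 7^1 · 6). Additivity: v_p(xy) = v_p(x) + v_p(y) = 3 + 1 = 4. (Direct check: xy = 187278 = 7^4 · (78).)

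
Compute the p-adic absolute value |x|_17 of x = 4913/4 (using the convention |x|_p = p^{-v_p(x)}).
|4913/4|_17 = 1/4913

Step 1 — compute v_17(x) by factoring powers of 17 out of the numerator and denominator: v_17(4913/4) = 3. Step 2 — apply |x|_p = p^{-v_p(x)} = 17^{-3} = 1/4913.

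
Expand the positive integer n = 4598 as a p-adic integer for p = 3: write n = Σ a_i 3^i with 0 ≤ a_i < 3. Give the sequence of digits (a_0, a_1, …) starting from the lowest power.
(a_0, a_1, …) = (2, 2, 0, 2, 2, 0, 0, 2)

Repeated division by 3 gives the digits low-to-high: 4598 = 2 + 2·3^1 + 2·3^3 + 2·3^4 + 2·3^7. Digit sequence: (2, 2, 0, 2, 2, 0, 0, 2).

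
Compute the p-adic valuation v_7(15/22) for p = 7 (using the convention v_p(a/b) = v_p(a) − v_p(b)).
v_7(15/22) = 0

Factor powers of 7 from the numerator and denominator of the reduced fraction: 15 = 7^0 · 15 and 22 = 7^0 · 22. Apply v_p(a/b) = v_p(a) − v_p(b): v_7(15/22) = 0 − 0 = 0.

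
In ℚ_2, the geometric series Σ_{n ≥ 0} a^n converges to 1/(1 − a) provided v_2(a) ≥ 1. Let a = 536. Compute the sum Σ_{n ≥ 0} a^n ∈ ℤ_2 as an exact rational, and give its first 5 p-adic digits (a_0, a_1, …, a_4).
Σ a^n = 1/(1 − a) = -1/535;  first 5 digits = (1, 0, 0, 1, 1)

v_2(a) = 3 ≥ 1, so the series converges in ℤ_2 to 1/(1 − a) = 1/(1 − 536) = -1/535. Expand this rational in ℤ_2: compute digits iteratively via d_i = x_i mod 2, x_{i+1} = (x_i − d_i)/2. The first 5 digits are (1, 0, 0, 1, 1).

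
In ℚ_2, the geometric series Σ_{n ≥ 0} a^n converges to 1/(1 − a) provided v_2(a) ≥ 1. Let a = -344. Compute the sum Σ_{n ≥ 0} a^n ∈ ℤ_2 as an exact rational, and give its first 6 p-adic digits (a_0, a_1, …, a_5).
Σ a^n = 1/(1 − a) = 1/345;  first 6 digits = (1, 0, 0, 1, 0, 1)

v_2(a) = 3 ≥ 1, so the series converges in ℤ_2 to 1/(1 − a) = 1/(1 − (-344)) = 1/345. Expand this rational in ℤ_2: compute digits iteratively via d_i = x_i mod 2, x_{i+1} = (x_i − d_i)/2. The first 6 digits are (1, 0, 0, 1, 0, 1).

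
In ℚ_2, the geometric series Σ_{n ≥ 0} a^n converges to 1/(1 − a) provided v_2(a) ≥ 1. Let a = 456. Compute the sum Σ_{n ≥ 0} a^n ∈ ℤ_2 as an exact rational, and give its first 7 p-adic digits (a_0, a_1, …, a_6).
Σ a^n = 1/(1 − a) = -1/455;  first 7 digits = (1, 0, 0, 1, 0, 0, 0)

v_2(a) = 3 ≥ 1, so the series converges in ℤ_2 to 1/(1 − a) = 1/(1 − 456) = -1/455. Expand this rational in ℤ_2: compute digits iteratively via d_i = x_i mod 2, x_{i+1} = (x_i − d_i)/2. The first 7 digits are (1, 0, 0, 1, 0, 0, 0).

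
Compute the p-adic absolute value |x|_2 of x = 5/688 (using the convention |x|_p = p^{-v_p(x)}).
|5/688|_2 = 16

Step 1 — compute v_2(x) by factoring powers of 2 out of the numerator and denominator: v_2(5/688) = -4. Step 2 — apply |x|_p = p^{-v_p(x)} = 2^{4} = 16.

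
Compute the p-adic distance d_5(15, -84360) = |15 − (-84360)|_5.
d_5(15, -84360) = 1/3125

Step 1 — x − y = 15 − (-84360) = 84375. Step 2 — v_5(84375) = 5 (factor: 84375 = (5^5 · 27); the sign does not affect v_p). Step 3 — |x − y|_5 = 5^{-5} = 1/3125.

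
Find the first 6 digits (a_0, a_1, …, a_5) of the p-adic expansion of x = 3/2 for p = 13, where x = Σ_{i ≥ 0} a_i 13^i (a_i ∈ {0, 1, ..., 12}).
(a_0, …, a_5) = (8, 6, 6, 6, 6, 6)

v_13(3/2) = 0 (numerator and denominator both coprime to 13), so x ∈ ℤ_13^×. Compute digits iteratively via a_i = x_i mod 13, x_{i+1} = (x_i − a_i)/13, with x_0 = x:
  x_0 = 3/2;  a_0 = 8;  x_1 = (x_0 − 8)/13 = -1/2
  x_1 = -1/2;  a_1 = 6;  x_2 = (x_1 − 6)/13 = -1/2
  x_2 = -1/2;  a_2 = 6;  x_3 = (x_2 − 6)/13 = -1/2
  x_3 = -1/2;  a_3 = 6;  x_4 = (x_3 − 6)/13 = -1/2
  x_4 = -1/2;  a_4 = 6;  x_5 = (x_4 − 6)/13 = -1/2
  x_5 = -1/2;  a_5 = 6;  x_6 = (x_5 − 6)/13 = -1/2
Digits: (8, 6, 6, 6, 6, 6).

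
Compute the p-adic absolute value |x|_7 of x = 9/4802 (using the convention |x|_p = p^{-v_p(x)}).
|9/4802|_7 = 2401

Step 1 — compute v_7(x) by factoring powers of 7 out of the numerator and denominator: v_7(9/4802) = -4. Step 2 — apply |x|_p = p^{-v_p(x)} = 7^{4} = 2401.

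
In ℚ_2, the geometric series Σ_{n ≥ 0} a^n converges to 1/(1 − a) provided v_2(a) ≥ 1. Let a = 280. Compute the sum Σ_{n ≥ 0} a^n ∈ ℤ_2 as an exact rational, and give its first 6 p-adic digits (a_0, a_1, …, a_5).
Σ a^n = 1/(1 − a) = -1/279;  first 6 digits = (1, 0, 0, 1, 1, 0)

v_2(a) = 3 ≥ 1, so the series converges in ℤ_2 to 1/(1 − a) = 1/(1 − 280) = -1/279. Expand this rational in ℤ_2: compute digits iteratively via d_i = x_i mod 2, x_{i+1} = (x_i − d_i)/2. The first 6 digits are (1, 0, 0, 1, 1, 0).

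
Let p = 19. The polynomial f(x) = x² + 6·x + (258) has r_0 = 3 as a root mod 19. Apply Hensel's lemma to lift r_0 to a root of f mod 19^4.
r_3 = 110355 (mod 130321)

Hensel: r_{i+1} = r_i − f(r_i)·(f′(r_i))^{-1} mod 19^{i+2}, f′(x) = 2x + 6. Iterate:
  r_0 = 3 (mod 19)
  r_1 = 250 (mod 361)
  r_2 = 611 (mod 6859)
  r_3 = 110355 (mod 130321)
Final: r = 110355 satisfies f(r) ≡ 0 mod 19^4.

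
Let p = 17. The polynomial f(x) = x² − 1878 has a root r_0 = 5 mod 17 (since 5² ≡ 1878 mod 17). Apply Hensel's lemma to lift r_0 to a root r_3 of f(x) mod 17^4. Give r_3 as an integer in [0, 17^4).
r_3 = 20796 (mod 83521)

Hensel's recurrence: r_{i+1} = r_i − f(r_i)·(f′(r_i))^{-1} mod 17^{i+2}, with f′(x) = 2x. Iterate:
  r_0 = 5 (mod 17)
  r_1 = 277 (mod 289)
  r_2 = 1144 (mod 4913)
  r_3 = 20796 (mod 83521)
Final: r_3 = 20796, and one checks f(r_3) ≡ 0 mod 17^4.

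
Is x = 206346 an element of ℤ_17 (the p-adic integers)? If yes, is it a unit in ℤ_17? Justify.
x ∈ ℤ_17 but not a unit; v_17(x) = 3 > 0

ℤ_17 = {x ∈ ℚ_17 : v_17(x) ≥ 0} and ℤ_17^× = {x ∈ ℤ_17 : v_17(x) = 0}. Here v_17(206346) = v_17(num) − v_17(den) = 3; compare against these criteria.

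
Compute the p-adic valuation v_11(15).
v_11(15) = 0

v_11(n) is the largest exponent k such that 11^k divides n. Factor out: 15 = 11^0 · 15. (Sign doesn't affect v_p.) So v_11(15) = 0.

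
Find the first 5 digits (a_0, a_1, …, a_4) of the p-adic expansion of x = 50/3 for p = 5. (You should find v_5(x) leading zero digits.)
(a_0, …, a_4) = (0, 0, 4, 1, 3)

v_5(50/3) = 2, so a_0 = ... = a_1 = 0. Factor out: x = 5^2 · u with u = 2/3 a unit in ℤ_5. Expand u iteratively via a_{v+i} = u_i mod 5, u_{i+1} = (u_i − a_{v+i})/5:
  u_0 = 2/3;  a_2 = 4;  u_1 = (u_0 − 4)/5 = -2/3
  u_1 = -2/3;  a_3 = 1;  u_2 = (u_1 − 1)/5 = -1/3
  u_2 = -1/3;  a_4 = 3;  u_3 = (u_2 − 3)/5 = -2/3
Digits: (0, 0, 4, 1, 3).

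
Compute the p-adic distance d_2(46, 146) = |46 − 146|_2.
d_2(46, 146) = 1/4

Step 1 — x − y = 46 − 146 = -100. Step 2 — v_2(-100) = 2 (factor: -100 = −(2^2 · 25); the sign does not affect v_p). Step 3 — |x − y|_2 = 2^{-2} = 1/4.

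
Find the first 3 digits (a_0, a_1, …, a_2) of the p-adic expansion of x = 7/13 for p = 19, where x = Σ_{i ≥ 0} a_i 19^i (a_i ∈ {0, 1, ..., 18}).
(a_0, …, a_2) = (2, 16, 5)

v_19(7/13) = 0 (numerator and denominator both coprime to 19), so x ∈ ℤ_19^×. Compute digits iteratively via a_i = x_i mod 19, x_{i+1} = (x_i − a_i)/19, with x_0 = x:
  x_0 = 7/13;  a_0 = 2;  x_1 = (x_0 − 2)/19 = -1/13
  x_1 = -1/13;  a_1 = 16;  x_2 = (x_1 − 16)/19 = -11/13
  x_2 = -11/13;  a_2 = 5;  x_3 = (x_2 − 5)/19 = -4/13
Digits: (2, 16, 5).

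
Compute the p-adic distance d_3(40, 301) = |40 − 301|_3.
d_3(40, 301) = 1/9

Step 1 — x − y = 40 − 301 = -261. Step 2 — v_3(-261) = 2 (factor: -261 = −(3^2 · 29); the sign does not affect v_p). Step 3 — |x − y|_3 = 3^{-2} = 1/9.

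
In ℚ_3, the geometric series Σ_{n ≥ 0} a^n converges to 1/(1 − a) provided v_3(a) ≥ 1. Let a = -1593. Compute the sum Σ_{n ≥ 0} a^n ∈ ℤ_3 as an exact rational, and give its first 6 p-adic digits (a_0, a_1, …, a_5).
Σ a^n = 1/(1 − a) = 1/1594;  first 6 digits = (1, 0, 0, 1, 1, 2)

v_3(a) = 3 ≥ 1, so the series converges in ℤ_3 to 1/(1 − a) = 1/(1 − (-1593)) = 1/1594. Expand this rational in ℤ_3: compute digits iteratively via d_i = x_i mod 3, x_{i+1} = (x_i − d_i)/3. The first 6 digits are (1, 0, 0, 1, 1, 2).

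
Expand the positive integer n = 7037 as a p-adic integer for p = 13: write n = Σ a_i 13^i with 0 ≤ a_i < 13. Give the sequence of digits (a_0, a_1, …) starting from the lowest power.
(a_0, a_1, …) = (4, 8, 2, 3)

Repeated division by 13 gives the digits low-to-high: 7037 = 4 + 8·13^1 + 2·13^2 + 3·13^3. Digit sequence: (4, 8, 2, 3).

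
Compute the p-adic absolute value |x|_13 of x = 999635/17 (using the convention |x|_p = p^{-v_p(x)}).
|999635/17|_13 = 1/28561

Step 1 — compute v_13(x) by factoring powers of 13 out of the numerator and denominator: v_13(999635/17) = 4. Step 2 — apply |x|_p = p^{-v_p(x)} = 13^{-4} = 1/28561.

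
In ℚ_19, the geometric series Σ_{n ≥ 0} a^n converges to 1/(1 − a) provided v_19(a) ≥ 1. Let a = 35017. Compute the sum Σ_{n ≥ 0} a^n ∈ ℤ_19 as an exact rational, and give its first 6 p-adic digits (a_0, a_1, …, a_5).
Σ a^n = 1/(1 − a) = -1/35016;  first 6 digits = (1, 0, 2, 5, 4, 1)

v_19(a) = 2 ≥ 1, so the series converges in ℤ_19 to 1/(1 − a) = 1/(1 − 35017) = -1/35016. Expand this rational in ℤ_19: compute digits iteratively via d_i = x_i mod 19, x_{i+1} = (x_i − d_i)/19. The first 6 digits are (1, 0, 2, 5, 4, 1).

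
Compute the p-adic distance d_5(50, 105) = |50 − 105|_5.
d_5(50, 105) = 1/5

Step 1 — x − y = 50 − 105 = -55. Step 2 — v_5(-55) = 1 (factor: -55 = −(5^1 · 11); the sign does not affect v_p). Step 3 — |x − y|_5 = 5^{-1} = 1/5.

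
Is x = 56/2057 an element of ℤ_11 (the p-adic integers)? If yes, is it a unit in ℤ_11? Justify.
x ∉ ℤ_11 (v_11(x) = -2 < 0)

ℤ_11 = {x ∈ ℚ_11 : v_11(x) ≥ 0} and ℤ_11^× = {x ∈ ℤ_11 : v_11(x) = 0}. Here v_11(56/2057) = v_11(num) − v_11(den) = -2; compare against these criteria.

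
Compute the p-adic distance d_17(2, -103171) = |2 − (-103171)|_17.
d_17(2, -103171) = 1/4913

Step 1 — x − y = 2 − (-103171) = 103173. Step 2 — v_17(103173) = 3 (factor: 103173 = (17^3 · 21); the sign does not affect v_p). Step 3 — |x − y|_17 = 17^{-3} = 1/4913.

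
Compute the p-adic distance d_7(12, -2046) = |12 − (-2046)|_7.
d_7(12, -2046) = 1/343

Step 1 — x − y = 12 − (-2046) = 2058. Step 2 — v_7(2058) = 3 (factor: 2058 = (7^3 · 6); the sign does not affect v_p). Step 3 — |x − y|_7 = 7^{-3} = 1/343.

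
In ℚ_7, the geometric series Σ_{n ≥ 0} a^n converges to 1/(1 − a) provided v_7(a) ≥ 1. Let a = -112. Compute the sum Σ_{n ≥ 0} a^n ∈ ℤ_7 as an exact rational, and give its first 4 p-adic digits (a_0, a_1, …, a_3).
Σ a^n = 1/(1 − a) = 1/113;  first 4 digits = (1, 5, 1, 0)

v_7(a) = 1 ≥ 1, so the series converges in ℤ_7 to 1/(1 − a) = 1/(1 − (-112)) = 1/113. Expand this rational in ℤ_7: compute digits iteratively via d_i = x_i mod 7, x_{i+1} = (x_i − d_i)/7. The first 4 digits are (1, 5, 1, 0).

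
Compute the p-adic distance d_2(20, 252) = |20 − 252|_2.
d_2(20, 252) = 1/8

Step 1 — x − y = 20 − 252 = -232. Step 2 — v_2(-232) = 3 (factor: -232 = −(2^3 · 29); the sign does not affect v_p). Step 3 — |x − y|_2 = 2^{-3} = 1/8.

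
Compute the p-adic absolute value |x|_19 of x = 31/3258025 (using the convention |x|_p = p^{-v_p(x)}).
|31/3258025|_19 = 130321

Step 1 — compute v_19(x) by factoring powers of 19 out of the numerator and denominator: v_19(31/3258025) = -4. Step 2 — apply |x|_p = p^{-v_p(x)} = 19^{4} = 130321.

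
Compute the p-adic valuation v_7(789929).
v_7(789929) = 5

v_7(n) is the largest exponent k such that 7^k divides n. Factor out: 789929 = 7^5 · 47. (Sign doesn't affect v_p.) So v_7(789929) = 5.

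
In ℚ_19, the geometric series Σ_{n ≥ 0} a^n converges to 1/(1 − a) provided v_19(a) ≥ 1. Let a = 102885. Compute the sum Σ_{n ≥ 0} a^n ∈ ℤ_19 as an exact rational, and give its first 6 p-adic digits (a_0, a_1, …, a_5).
Σ a^n = 1/(1 − a) = -1/102884;  first 6 digits = (1, 0, 0, 15, 0, 0)

v_19(a) = 3 ≥ 1, so the series converges in ℤ_19 to 1/(1 − a) = 1/(1 − 102885) = -1/102884. Expand this rational in ℤ_19: compute digits iteratively via d_i = x_i mod 19, x_{i+1} = (x_i − d_i)/19. The first 6 digits are (1, 0, 0, 15, 0, 0).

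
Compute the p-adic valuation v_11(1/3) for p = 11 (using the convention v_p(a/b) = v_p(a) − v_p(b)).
v_11(1/3) = 0

Factor powers of 11 from the numerator and denominator of the reduced fraction: 1 = 11^0 · 1 and 3 = 11^0 · 3. Apply v_p(a/b) = v_p(a) − v_p(b): v_11(1/3) = 0 − 0 = 0.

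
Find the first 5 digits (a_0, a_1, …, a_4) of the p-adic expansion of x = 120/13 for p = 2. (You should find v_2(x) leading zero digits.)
(a_0, …, a_4) = (0, 0, 0, 1, 1)

v_2(120/13) = 3, so a_0 = ... = a_2 = 0. Factor out: x = 2^3 · u with u = 15/13 a unit in ℤ_2. Expand u iteratively via a_{v+i} = u_i mod 2, u_{i+1} = (u_i − a_{v+i})/2:
  u_0 = 15/13;  a_3 = 1;  u_1 = (u_0 − 1)/2 = 1/13
  u_1 = 1/13;  a_4 = 1;  u_2 = (u_1 − 1)/2 = -6/13
Digits: (0, 0, 0, 1, 1).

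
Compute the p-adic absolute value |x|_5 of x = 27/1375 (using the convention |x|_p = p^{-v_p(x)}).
|27/1375|_5 = 125

Step 1 — compute v_5(x) by factoring powers of 5 out of the numerator and denominator: v_5(27/1375) = -3. Step 2 — apply |x|_p = p^{-v_p(x)} = 5^{3} = 125.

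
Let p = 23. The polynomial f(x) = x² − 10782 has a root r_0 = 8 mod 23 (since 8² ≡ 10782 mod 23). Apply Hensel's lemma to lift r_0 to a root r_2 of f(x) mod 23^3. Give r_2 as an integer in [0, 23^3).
r_2 = 1802 (mod 12167)

Hensel's recurrence: r_{i+1} = r_i − f(r_i)·(f′(r_i))^{-1} mod 23^{i+2}, with f′(x) = 2x. Iterate:
  r_0 = 8 (mod 23)
  r_1 = 215 (mod 529)
  r_2 = 1802 (mod 12167)
Final: r_2 = 1802, and one checks f(r_2) ≡ 0 mod 23^3.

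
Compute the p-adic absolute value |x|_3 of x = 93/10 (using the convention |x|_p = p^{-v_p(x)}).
|93/10|_3 = 1/3

Step 1 — compute v_3(x) by factoring powers of 3 out of the numerator and denominator: v_3(93/10) = 1. Step 2 — apply |x|_p = p^{-v_p(x)} = 3^{-1} = 1/3.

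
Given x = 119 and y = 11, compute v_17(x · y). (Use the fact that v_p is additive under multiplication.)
v_17(1309) = 1

v_p(x) = 1 (factor: 119 = 17^1 · 7); v_p(y) = 0 (factor: 11 = 17^0 · 11). Additivity: v_p(xy) = v_p(x) + v_p(y) = 1 + 0 = 1. (Direct check: xy = 1309 = 17^1 · (77).)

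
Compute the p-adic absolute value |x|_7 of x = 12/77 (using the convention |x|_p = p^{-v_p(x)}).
|12/77|_7 = 7

Step 1 — compute v_7(x) by factoring powers of 7 out of the numerator and denominator: v_7(12/77) = -1. Step 2 — apply |x|_p = p^{-v_p(x)} = 7^{1} = 7.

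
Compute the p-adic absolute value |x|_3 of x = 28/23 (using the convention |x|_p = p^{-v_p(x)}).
|28/23|_3 = 1

Step 1 — compute v_3(x) by factoring powers of 3 out of the numerator and denominator: v_3(28/23) = 0. Step 2 — apply |x|_p = p^{-v_p(x)} = 3^{0} = 1.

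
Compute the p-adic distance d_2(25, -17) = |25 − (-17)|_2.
d_2(25, -17) = 1/2

Step 1 — x − y = 25 − (-17) = 42. Step 2 — v_2(42) = 1 (factor: 42 = (2^1 · 21); the sign does not affect v_p). Step 3 — |x − y|_2 = 2^{-1} = 1/2.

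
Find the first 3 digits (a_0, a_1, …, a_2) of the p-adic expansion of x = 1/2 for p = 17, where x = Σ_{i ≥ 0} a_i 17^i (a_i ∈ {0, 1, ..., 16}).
(a_0, …, a_2) = (9, 8, 8)

v_17(1/2) = 0 (numerator and denominator both coprime to 17), so x ∈ ℤ_17^×. Compute digits iteratively via a_i = x_i mod 17, x_{i+1} = (x_i − a_i)/17, with x_0 = x:
  x_0 = 1/2;  a_0 = 9;  x_1 = (x_0 − 9)/17 = -1/2
  x_1 = -1/2;  a_1 = 8;  x_2 = (x_1 − 8)/17 = -1/2
  x_2 = -1/2;  a_2 = 8;  x_3 = (x_2 − 8)/17 = -1/2
Digits: (9, 8, 8).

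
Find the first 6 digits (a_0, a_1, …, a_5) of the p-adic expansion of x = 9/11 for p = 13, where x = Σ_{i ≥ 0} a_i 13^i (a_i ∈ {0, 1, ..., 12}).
(a_0, …, a_5) = (2, 7, 3, 8, 10, 11)

v_13(9/11) = 0 (numerator and denominator both coprime to 13), so x ∈ ℤ_13^×. Compute digits iteratively via a_i = x_i mod 13, x_{i+1} = (x_i − a_i)/13, with x_0 = x:
  x_0 = 9/11;  a_0 = 2;  x_1 = (x_0 − 2)/13 = -1/11
  x_1 = -1/11;  a_1 = 7;  x_2 = (x_1 − 7)/13 = -6/11
  x_2 = -6/11;  a_2 = 3;  x_3 = (x_2 − 3)/13 = -3/11
  x_3 = -3/11;  a_3 = 8;  x_4 = (x_3 − 8)/13 = -7/11
  x_4 = -7/11;  a_4 = 10;  x_5 = (x_4 − 10)/13 = -9/11
  x_5 = -9/11;  a_5 = 11;  x_6 = (x_5 − 11)/13 = -10/11
Digits: (2, 7, 3, 8, 10, 11).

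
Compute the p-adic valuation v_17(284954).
v_17(284954) = 3

v_17(n) is the largest exponent k such that 17^k divides n. Factor out: 284954 = 17^3 · 58. (Sign doesn't affect v_p.) So v_17(284954) = 3.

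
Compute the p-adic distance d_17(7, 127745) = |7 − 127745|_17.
d_17(7, 127745) = 1/4913

Step 1 — x − y = 7 − 127745 = -127738. Step 2 — v_17(-127738) = 3 (factor: -127738 = −(17^3 · 26); the sign does not affect v_p). Step 3 — |x − y|_17 = 17^{-3} = 1/4913.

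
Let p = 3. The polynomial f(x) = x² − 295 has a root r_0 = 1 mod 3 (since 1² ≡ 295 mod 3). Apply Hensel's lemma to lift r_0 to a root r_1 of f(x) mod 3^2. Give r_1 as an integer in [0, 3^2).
r_1 = 4 (mod 9)

Hensel's recurrence: r_{i+1} = r_i − f(r_i)·(f′(r_i))^{-1} mod 3^{i+2}, with f′(x) = 2x. Iterate:
  r_0 = 1 (mod 3)
  r_1 = 4 (mod 9)
Final: r_1 = 4, and one checks f(r_1) ≡ 0 mod 3^2.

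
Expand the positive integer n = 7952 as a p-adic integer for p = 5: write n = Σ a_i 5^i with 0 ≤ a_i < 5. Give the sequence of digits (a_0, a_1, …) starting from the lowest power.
(a_0, a_1, …) = (2, 0, 3, 3, 2, 2)

Repeated division by 5 gives the digits low-to-high: 7952 = 2 + 3·5^2 + 3·5^3 + 2·5^4 + 2·5^5. Digit sequence: (2, 0, 3, 3, 2, 2).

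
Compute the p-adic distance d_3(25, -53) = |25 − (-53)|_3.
d_3(25, -53) = 1/3

Step 1 — x − y = 25 − (-53) = 78. Step 2 — v_3(78) = 1 (factor: 78 = (3^1 · 26); the sign does not affect v_p). Step 3 — |x − y|_3 = 3^{-1} = 1/3.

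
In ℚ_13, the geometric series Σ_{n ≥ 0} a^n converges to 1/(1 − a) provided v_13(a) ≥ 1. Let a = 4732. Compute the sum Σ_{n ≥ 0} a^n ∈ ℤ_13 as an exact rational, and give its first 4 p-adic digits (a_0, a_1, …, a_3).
Σ a^n = 1/(1 − a) = -1/4731;  first 4 digits = (1, 0, 2, 2)

v_13(a) = 2 ≥ 1, so the series converges in ℤ_13 to 1/(1 − a) = 1/(1 − 4732) = -1/4731. Expand this rational in ℤ_13: compute digits iteratively via d_i = x_i mod 13, x_{i+1} = (x_i − d_i)/13. The first 4 digits are (1, 0, 2, 2).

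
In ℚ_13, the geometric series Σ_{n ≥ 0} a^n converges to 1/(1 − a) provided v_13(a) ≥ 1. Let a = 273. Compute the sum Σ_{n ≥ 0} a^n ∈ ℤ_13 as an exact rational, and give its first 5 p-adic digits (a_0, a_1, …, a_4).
Σ a^n = 1/(1 − a) = -1/272;  first 5 digits = (1, 8, 0, 0, 1)

v_13(a) = 1 ≥ 1, so the series converges in ℤ_13 to 1/(1 − a) = 1/(1 − 273) = -1/272. Expand this rational in ℤ_13: compute digits iteratively via d_i = x_i mod 13, x_{i+1} = (x_i − d_i)/13. The first 5 digits are (1, 8, 0, 0, 1).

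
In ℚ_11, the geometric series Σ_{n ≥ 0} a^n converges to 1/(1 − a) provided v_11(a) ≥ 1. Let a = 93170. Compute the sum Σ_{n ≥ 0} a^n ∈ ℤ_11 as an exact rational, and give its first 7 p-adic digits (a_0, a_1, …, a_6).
Σ a^n = 1/(1 − a) = -1/93169;  first 7 digits = (1, 0, 0, 4, 6, 0, 5)

v_11(a) = 3 ≥ 1, so the series converges in ℤ_11 to 1/(1 − a) = 1/(1 − 93170) = -1/93169. Expand this rational in ℤ_11: compute digits iteratively via d_i = x_i mod 11, x_{i+1} = (x_i − d_i)/11. The first 7 digits are (1, 0, 0, 4, 6, 0, 5).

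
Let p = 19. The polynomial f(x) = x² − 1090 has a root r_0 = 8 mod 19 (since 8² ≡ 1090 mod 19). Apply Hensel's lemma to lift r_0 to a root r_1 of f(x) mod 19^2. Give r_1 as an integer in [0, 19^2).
r_1 = 27 (mod 361)

Hensel's recurrence: r_{i+1} = r_i − f(r_i)·(f′(r_i))^{-1} mod 19^{i+2}, with f′(x) = 2x. Iterate:
  r_0 = 8 (mod 19)
  r_1 = 27 (mod 361)
Final: r_1 = 27, and one checks f(r_1) ≡ 0 mod 19^2.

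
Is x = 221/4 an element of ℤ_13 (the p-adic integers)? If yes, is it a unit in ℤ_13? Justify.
x ∈ ℤ_13 but not a unit; v_13(x) = 1 > 0

ℤ_13 = {x ∈ ℚ_13 : v_13(x) ≥ 0} and ℤ_13^× = {x ∈ ℤ_13 : v_13(x) = 0}. Here v_13(221/4) = v_13(num) − v_13(den) = 1; compare against these criteria.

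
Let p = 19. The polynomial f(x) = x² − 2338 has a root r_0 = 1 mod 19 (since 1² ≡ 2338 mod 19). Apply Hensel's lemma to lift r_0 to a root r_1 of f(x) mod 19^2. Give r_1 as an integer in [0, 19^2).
r_1 = 267 (mod 361)

Hensel's recurrence: r_{i+1} = r_i − f(r_i)·(f′(r_i))^{-1} mod 19^{i+2}, with f′(x) = 2x. Iterate:
  r_0 = 1 (mod 19)
  r_1 = 267 (mod 361)
Final: r_1 = 267, and one checks f(r_1) ≡ 0 mod 19^2.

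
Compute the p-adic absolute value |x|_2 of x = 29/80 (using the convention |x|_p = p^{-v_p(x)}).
|29/80|_2 = 16

Step 1 — compute v_2(x) by factoring powers of 2 out of the numerator and denominator: v_2(29/80) = -4. Step 2 — apply |x|_p = p^{-v_p(x)} = 2^{4} = 16.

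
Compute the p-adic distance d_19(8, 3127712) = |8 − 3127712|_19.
d_19(8, 3127712) = 1/130321

Step 1 — x − y = 8 − 3127712 = -3127704. Step 2 — v_19(-3127704) = 4 (factor: -3127704 = −(19^4 · 24); the sign does not affect v_p). Step 3 — |x − y|_19 = 19^{-4} = 1/130321.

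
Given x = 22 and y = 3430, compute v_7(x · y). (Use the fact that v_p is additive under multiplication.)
v_7(75460) = 3

v_p(x) = 0 (factor: 22 = 7^0 · 22); v_p(y) = 3 (factor: 3430 = 7^3 · 10). Additivity: v_p(xy) = v_p(x) + v_p(y) = 0 + 3 = 3. (Direct check: xy = 75460 = 7^3 · (220).)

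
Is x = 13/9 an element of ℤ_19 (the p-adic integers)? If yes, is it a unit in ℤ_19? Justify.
x ∈ ℤ_19^× (unit); v_19(x) = 0

ℤ_19 = {x ∈ ℚ_19 : v_19(x) ≥ 0} and ℤ_19^× = {x ∈ ℤ_19 : v_19(x) = 0}. Here v_19(13/9) = v_19(num) − v_19(den) = 0; compare against these criteria.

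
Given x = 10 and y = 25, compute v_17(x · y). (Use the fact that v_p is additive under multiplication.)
v_17(250) = 0

v_p(x) = 0 (factor: 10 = 17^0 · 10); v_p(y) = 0 (factor: 25 = 17^0 · 25). Additivity: v_p(xy) = v_p(x) + v_p(y) = 0 + 0 = 0. (Direct check: xy = 250 = 17^0 · (250).)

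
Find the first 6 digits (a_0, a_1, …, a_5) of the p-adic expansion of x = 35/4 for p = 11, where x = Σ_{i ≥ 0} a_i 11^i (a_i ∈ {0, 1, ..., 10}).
(a_0, …, a_5) = (6, 3, 8, 2, 8, 2)

v_11(35/4) = 0 (numerator and denominator both coprime to 11), so x ∈ ℤ_11^×. Compute digits iteratively via a_i = x_i mod 11, x_{i+1} = (x_i − a_i)/11, with x_0 = x:
  x_0 = 35/4;  a_0 = 6;  x_1 = (x_0 − 6)/11 = 1/4
  x_1 = 1/4;  a_1 = 3;  x_2 = (x_1 − 3)/11 = -1/4
  x_2 = -1/4;  a_2 = 8;  x_3 = (x_2 − 8)/11 = -3/4
  x_3 = -3/4;  a_3 = 2;  x_4 = (x_3 − 2)/11 = -1/4
  x_4 = -1/4;  a_4 = 8;  x_5 = (x_4 − 8)/11 = -3/4
  x_5 = -3/4;  a_5 = 2;  x_6 = (x_5 − 2)/11 = -1/4
Digits: (6, 3, 8, 2, 8, 2).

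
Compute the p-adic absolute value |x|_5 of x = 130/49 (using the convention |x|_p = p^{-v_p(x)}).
|130/49|_5 = 1/5

Step 1 — compute v_5(x) by factoring powers of 5 out of the numerator and denominator: v_5(130/49) = 1. Step 2 — apply |x|_p = p^{-v_p(x)} = 5^{-1} = 1/5.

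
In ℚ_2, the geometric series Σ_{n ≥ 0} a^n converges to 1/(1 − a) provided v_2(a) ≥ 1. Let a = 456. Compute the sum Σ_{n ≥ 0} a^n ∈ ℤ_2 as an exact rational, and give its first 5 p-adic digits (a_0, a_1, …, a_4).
Σ a^n = 1/(1 − a) = -1/455;  first 5 digits = (1, 0, 0, 1, 0)

v_2(a) = 3 ≥ 1, so the series converges in ℤ_2 to 1/(1 − a) = 1/(1 − 456) = -1/455. Expand this rational in ℤ_2: compute digits iteratively via d_i = x_i mod 2, x_{i+1} = (x_i − d_i)/2. The first 5 digits are (1, 0, 0, 1, 0).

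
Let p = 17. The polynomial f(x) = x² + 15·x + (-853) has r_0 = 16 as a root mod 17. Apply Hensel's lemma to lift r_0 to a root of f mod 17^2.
r_1 = 288 (mod 289)

Hensel: r_{i+1} = r_i − f(r_i)·(f′(r_i))^{-1} mod 17^{i+2}, f′(x) = 2x + 15. Iterate:
  r_0 = 16 (mod 17)
  r_1 = 288 (mod 289)
Final: r = 288 satisfies f(r) ≡ 0 mod 17^2.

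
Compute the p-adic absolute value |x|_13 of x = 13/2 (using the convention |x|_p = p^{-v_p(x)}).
|13/2|_13 = 1/13

Step 1 — compute v_13(x) by factoring powers of 13 out of the numerator and denominator: v_13(13/2) = 1. Step 2 — apply |x|_p = p^{-v_p(x)} = 13^{-1} = 1/13.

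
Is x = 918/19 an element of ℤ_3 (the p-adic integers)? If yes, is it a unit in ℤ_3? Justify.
x ∈ ℤ_3 but not a unit; v_3(x) = 3 > 0

ℤ_3 = {x ∈ ℚ_3 : v_3(x) ≥ 0} and ℤ_3^× = {x ∈ ℤ_3 : v_3(x) = 0}. Here v_3(918/19) = v_3(num) − v_3(den) = 3; compare against these criteria.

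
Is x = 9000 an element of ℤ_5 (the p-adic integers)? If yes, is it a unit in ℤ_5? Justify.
x ∈ ℤ_5 but not a unit; v_5(x) = 3 > 0

ℤ_5 = {x ∈ ℚ_5 : v_5(x) ≥ 0} and ℤ_5^× = {x ∈ ℤ_5 : v_5(x) = 0}. Here v_5(9000) = v_5(num) − v_5(den) = 3; compare against these criteria.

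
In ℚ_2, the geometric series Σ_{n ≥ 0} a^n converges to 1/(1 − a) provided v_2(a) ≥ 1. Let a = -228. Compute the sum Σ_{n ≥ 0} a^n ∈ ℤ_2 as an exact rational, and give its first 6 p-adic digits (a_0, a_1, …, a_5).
Σ a^n = 1/(1 − a) = 1/229;  first 6 digits = (1, 0, 1, 1, 0, 1)

v_2(a) = 2 ≥ 1, so the series converges in ℤ_2 to 1/(1 − a) = 1/(1 − (-228)) = 1/229. Expand this rational in ℤ_2: compute digits iteratively via d_i = x_i mod 2, x_{i+1} = (x_i − d_i)/2. The first 6 digits are (1, 0, 1, 1, 0, 1).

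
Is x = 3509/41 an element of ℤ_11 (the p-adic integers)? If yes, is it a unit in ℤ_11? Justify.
x ∈ ℤ_11 but not a unit; v_11(x) = 2 > 0

ℤ_11 = {x ∈ ℚ_11 : v_11(x) ≥ 0} and ℤ_11^× = {x ∈ ℤ_11 : v_11(x) = 0}. Here v_11(3509/41) = v_11(num) − v_11(den) = 2; compare against these criteria.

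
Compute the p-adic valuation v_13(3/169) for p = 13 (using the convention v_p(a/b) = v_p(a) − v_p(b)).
v_13(3/169) = -2

Factor powers of 13 from the numerator and denominator of the reduced fraction: 3 = 13^0 · 3 and 169 = 13^2 · 1. Apply v_p(a/b) = v_p(a) − v_p(b): v_13(3/169) = 0 − 2 = -2.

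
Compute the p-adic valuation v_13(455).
v_13(455) = 1

v_13(n) is the largest exponent k such that 13^k divides n. Factor out: 455 = 13^1 · 35. (Sign doesn't affect v_p.) So v_13(455) = 1.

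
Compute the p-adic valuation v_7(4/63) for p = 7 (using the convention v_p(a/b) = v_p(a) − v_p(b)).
v_7(4/63) = -1

Factor powers of 7 from the numerator and denominator of the reduced fraction: 4 = 7^0 · 4 and 63 = 7^1 · 9. Apply v_p(a/b) = v_p(a) − v_p(b): v_7(4/63) = 0 − 1 = -1.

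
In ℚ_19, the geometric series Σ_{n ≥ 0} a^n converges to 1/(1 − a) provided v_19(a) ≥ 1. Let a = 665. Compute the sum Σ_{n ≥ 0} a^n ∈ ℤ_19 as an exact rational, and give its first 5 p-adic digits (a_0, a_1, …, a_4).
Σ a^n = 1/(1 − a) = -1/664;  first 5 digits = (1, 16, 10, 18, 3)

v_19(a) = 1 ≥ 1, so the series converges in ℤ_19 to 1/(1 − a) = 1/(1 − 665) = -1/664. Expand this rational in ℤ_19: compute digits iteratively via d_i = x_i mod 19, x_{i+1} = (x_i − d_i)/19. The first 5 digits are (1, 16, 10, 18, 3).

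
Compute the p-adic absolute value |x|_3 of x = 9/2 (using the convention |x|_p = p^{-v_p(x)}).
|9/2|_3 = 1/9

Step 1 — compute v_3(x) by factoring powers of 3 out of the numerator and denominator: v_3(9/2) = 2. Step 2 — apply |x|_p = p^{-v_p(x)} = 3^{-2} = 1/9.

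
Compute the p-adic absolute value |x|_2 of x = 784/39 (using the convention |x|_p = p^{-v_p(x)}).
|784/39|_2 = 1/16

Step 1 — compute v_2(x) by factoring powers of 2 out of the numerator and denominator: v_2(784/39) = 4. Step 2 — apply |x|_p = p^{-v_p(x)} = 2^{-4} = 1/16.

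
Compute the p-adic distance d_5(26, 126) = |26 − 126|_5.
d_5(26, 126) = 1/25

Step 1 — x − y = 26 − 126 = -100. Step 2 — v_5(-100) = 2 (factor: -100 = −(5^2 · 4); the sign does not affect v_p). Step 3 — |x − y|_5 = 5^{-2} = 1/25.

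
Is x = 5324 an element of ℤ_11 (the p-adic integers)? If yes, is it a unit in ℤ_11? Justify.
x ∈ ℤ_11 but not a unit; v_11(x) = 3 > 0

ℤ_11 = {x ∈ ℚ_11 : v_11(x) ≥ 0} and ℤ_11^× = {x ∈ ℤ_11 : v_11(x) = 0}. Here v_11(5324) = v_11(num) − v_11(den) = 3; compare against these criteria.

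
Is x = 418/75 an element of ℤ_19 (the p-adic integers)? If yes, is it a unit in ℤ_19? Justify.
x ∈ ℤ_19 but not a unit; v_19(x) = 1 > 0

ℤ_19 = {x ∈ ℚ_19 : v_19(x) ≥ 0} and ℤ_19^× = {x ∈ ℤ_19 : v_19(x) = 0}. Here v_19(418/75) = v_19(num) − v_19(den) = 1; compare against these criteria.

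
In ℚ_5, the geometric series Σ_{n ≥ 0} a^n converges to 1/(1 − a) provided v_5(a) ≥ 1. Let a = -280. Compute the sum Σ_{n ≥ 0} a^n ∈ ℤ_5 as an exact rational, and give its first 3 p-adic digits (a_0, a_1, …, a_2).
Σ a^n = 1/(1 − a) = 1/281;  first 3 digits = (1, 4, 4)

v_5(a) = 1 ≥ 1, so the series converges in ℤ_5 to 1/(1 − a) = 1/(1 − (-280)) = 1/281. Expand this rational in ℤ_5: compute digits iteratively via d_i = x_i mod 5, x_{i+1} = (x_i − d_i)/5. The first 3 digits are (1, 4, 4).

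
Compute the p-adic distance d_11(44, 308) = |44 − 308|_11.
d_11(44, 308) = 1/11

Step 1 — x − y = 44 − 308 = -264. Step 2 — v_11(-264) = 1 (factor: -264 = −(11^1 · 24); the sign does not affect v_p). Step 3 — |x − y|_11 = 11^{-1} = 1/11.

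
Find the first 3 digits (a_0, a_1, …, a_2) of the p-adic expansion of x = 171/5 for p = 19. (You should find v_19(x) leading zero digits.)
(a_0, …, a_2) = (0, 17, 3)

v_19(171/5) = 1, so a_0 = ... = a_0 = 0. Factor out: x = 19^1 · u with u = 9/5 a unit in ℤ_19. Expand u iteratively via a_{v+i} = u_i mod 19, u_{i+1} = (u_i − a_{v+i})/19:
  u_0 = 9/5;  a_1 = 17;  u_1 = (u_0 − 17)/19 = -4/5
  u_1 = -4/5;  a_2 = 3;  u_2 = (u_1 − 3)/19 = -1/5
Digits: (0, 17, 3).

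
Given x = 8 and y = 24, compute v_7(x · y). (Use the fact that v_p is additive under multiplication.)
v_7(192) = 0

v_p(x) = 0 (factor: 8 = 7^0 · 8); v_p(y) = 0 (factor: 24 = 7^0 · 24). Additivity: v_p(xy) = v_p(x) + v_p(y) = 0 + 0 = 0. (Direct check: xy = 192 = 7^0 · (192).)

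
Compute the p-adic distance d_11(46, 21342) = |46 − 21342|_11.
d_11(46, 21342) = 1/1331

Step 1 — x − y = 46 − 21342 = -21296. Step 2 — v_11(-21296) = 3 (factor: -21296 = −(11^3 · 16); the sign does not affect v_p). Step 3 — |x − y|_11 = 11^{-3} = 1/1331.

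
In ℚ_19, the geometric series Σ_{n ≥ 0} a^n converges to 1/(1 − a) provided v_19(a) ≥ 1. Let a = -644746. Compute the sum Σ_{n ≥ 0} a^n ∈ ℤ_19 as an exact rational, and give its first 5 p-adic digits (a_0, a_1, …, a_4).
Σ a^n = 1/(1 − a) = 1/644747;  first 5 digits = (1, 0, 0, 1, 14)

v_19(a) = 3 ≥ 1, so the series converges in ℤ_19 to 1/(1 − a) = 1/(1 − (-644746)) = 1/644747. Expand this rational in ℤ_19: compute digits iteratively via d_i = x_i mod 19, x_{i+1} = (x_i − d_i)/19. The first 5 digits are (1, 0, 0, 1, 14).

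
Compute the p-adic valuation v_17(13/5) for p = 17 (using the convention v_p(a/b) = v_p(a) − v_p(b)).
v_17(13/5) = 0

Factor powers of 17 from the numerator and denominator of the reduced fraction: 13 = 17^0 · 13 and 5 = 17^0 · 5. Apply v_p(a/b) = v_p(a) − v_p(b): v_17(13/5) = 0 − 0 = 0.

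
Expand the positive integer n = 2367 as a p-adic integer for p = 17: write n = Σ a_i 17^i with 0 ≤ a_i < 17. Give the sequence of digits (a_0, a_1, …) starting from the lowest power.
(a_0, a_1, …) = (4, 3, 8)

Repeated division by 17 gives the digits low-to-high: 2367 = 4 + 3·17^1 + 8·17^2. Digit sequence: (4, 3, 8).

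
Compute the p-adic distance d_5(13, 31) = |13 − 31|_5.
d_5(13, 31) = 1

Step 1 — x − y = 13 − 31 = -18. Step 2 — v_5(-18) = 0 (factor: -18 = −(5^0 · 18); the sign does not affect v_p). Step 3 — |x − y|_5 = 5^{0} = 1.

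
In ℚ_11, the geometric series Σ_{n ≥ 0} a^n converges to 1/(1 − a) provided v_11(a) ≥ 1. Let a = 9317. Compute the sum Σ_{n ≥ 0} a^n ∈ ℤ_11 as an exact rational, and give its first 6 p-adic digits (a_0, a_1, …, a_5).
Σ a^n = 1/(1 − a) = -1/9316;  first 6 digits = (1, 0, 0, 7, 0, 0)

v_11(a) = 3 ≥ 1, so the series converges in ℤ_11 to 1/(1 − a) = 1/(1 − 9317) = -1/9316. Expand this rational in ℤ_11: compute digits iteratively via d_i = x_i mod 11, x_{i+1} = (x_i − d_i)/11. The first 6 digits are (1, 0, 0, 7, 0, 0).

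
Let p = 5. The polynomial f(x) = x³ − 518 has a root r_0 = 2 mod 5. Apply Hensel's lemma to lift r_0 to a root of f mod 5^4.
r_3 = 157 (mod 625)

Hensel: r_{i+1} = r_i − f(r_i)/f′(r_i) mod 5^{i+2}, where f′(x) = 3x². Iterate:
  r_0 = 2 (mod 5)
  r_1 = 7 (mod 25)
  r_2 = 32 (mod 125)
  r_3 = 157 (mod 625)
Final: r = 157 with f(r) ≡ 0 mod 5^4.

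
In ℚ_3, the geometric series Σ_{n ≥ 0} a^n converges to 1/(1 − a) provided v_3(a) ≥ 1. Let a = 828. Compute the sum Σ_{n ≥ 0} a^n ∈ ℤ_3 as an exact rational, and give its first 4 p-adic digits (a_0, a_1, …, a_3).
Σ a^n = 1/(1 − a) = -1/827;  first 4 digits = (1, 0, 2, 0)

v_3(a) = 2 ≥ 1, so the series converges in ℤ_3 to 1/(1 − a) = 1/(1 − 828) = -1/827. Expand this rational in ℤ_3: compute digits iteratively via d_i = x_i mod 3, x_{i+1} = (x_i − d_i)/3. The first 4 digits are (1, 0, 2, 0).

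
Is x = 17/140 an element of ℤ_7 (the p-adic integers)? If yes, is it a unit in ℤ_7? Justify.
x ∉ ℤ_7 (v_7(x) = -1 < 0)

ℤ_7 = {x ∈ ℚ_7 : v_7(x) ≥ 0} and ℤ_7^× = {x ∈ ℤ_7 : v_7(x) = 0}. Here v_7(17/140) = v_7(num) − v_7(den) = -1; compare against these criteria.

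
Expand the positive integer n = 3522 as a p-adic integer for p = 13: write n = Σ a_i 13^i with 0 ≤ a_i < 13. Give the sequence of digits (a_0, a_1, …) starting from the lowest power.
(a_0, a_1, …) = (12, 10, 7, 1)

Repeated division by 13 gives the digits low-to-high: 3522 = 12 + 10·13^1 + 7·13^2 + 1·13^3. Digit sequence: (12, 10, 7, 1).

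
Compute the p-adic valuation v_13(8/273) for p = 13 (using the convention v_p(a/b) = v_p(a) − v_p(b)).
v_13(8/273) = -1

Factor powers of 13 from the numerator and denominator of the reduced fraction: 8 = 13^0 · 8 and 273 = 13^1 · 21. Apply v_p(a/b) = v_p(a) − v_p(b): v_13(8/273) = 0 − 1 = -1.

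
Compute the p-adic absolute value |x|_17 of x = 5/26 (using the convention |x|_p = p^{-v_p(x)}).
|5/26|_17 = 1

Step 1 — compute v_17(x) by factoring powers of 17 out of the numerator and denominator: v_17(5/26) = 0. Step 2 — apply |x|_p = p^{-v_p(x)} = 17^{0} = 1.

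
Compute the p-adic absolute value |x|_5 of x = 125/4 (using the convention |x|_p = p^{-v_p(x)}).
|125/4|_5 = 1/125

Step 1 — compute v_5(x) by factoring powers of 5 out of the numerator and denominator: v_5(125/4) = 3. Step 2 — apply |x|_p = p^{-v_p(x)} = 5^{-3} = 1/125.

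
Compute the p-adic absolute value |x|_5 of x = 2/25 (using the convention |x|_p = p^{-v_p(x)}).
|2/25|_5 = 25

Step 1 — compute v_5(x) by factoring powers of 5 out of the numerator and denominator: v_5(2/25) = -2. Step 2 — apply |x|_p = p^{-v_p(x)} = 5^{2} = 25.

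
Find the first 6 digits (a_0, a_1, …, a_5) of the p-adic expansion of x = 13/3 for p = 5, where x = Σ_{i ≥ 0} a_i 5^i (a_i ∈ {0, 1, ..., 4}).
(a_0, …, a_5) = (1, 4, 1, 3, 1, 3)

v_5(13/3) = 0 (numerator and denominator both coprime to 5), so x ∈ ℤ_5^×. Compute digits iteratively via a_i = x_i mod 5, x_{i+1} = (x_i − a_i)/5, with x_0 = x:
  x_0 = 13/3;  a_0 = 1;  x_1 = (x_0 − 1)/5 = 2/3
  x_1 = 2/3;  a_1 = 4;  x_2 = (x_1 − 4)/5 = -2/3
  x_2 = -2/3;  a_2 = 1;  x_3 = (x_2 − 1)/5 = -1/3
  x_3 = -1/3;  a_3 = 3;  x_4 = (x_3 − 3)/5 = -2/3
  x_4 = -2/3;  a_4 = 1;  x_5 = (x_4 − 1)/5 = -1/3
  x_5 = -1/3;  a_5 = 3;  x_6 = (x_5 − 3)/5 = -2/3
Digits: (1, 4, 1, 3, 1, 3).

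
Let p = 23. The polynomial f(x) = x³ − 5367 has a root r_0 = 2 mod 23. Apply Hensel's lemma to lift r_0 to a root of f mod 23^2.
r_1 = 140 (mod 529)

Hensel: r_{i+1} = r_i − f(r_i)/f′(r_i) mod 23^{i+2}, where f′(x) = 3x². Iterate:
  r_0 = 2 (mod 23)
  r_1 = 140 (mod 529)
Final: r = 140 with f(r) ≡ 0 mod 23^2.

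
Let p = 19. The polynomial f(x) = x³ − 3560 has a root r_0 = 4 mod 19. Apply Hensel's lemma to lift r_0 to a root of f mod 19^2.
r_1 = 137 (mod 361)

Hensel: r_{i+1} = r_i − f(r_i)/f′(r_i) mod 19^{i+2}, where f′(x) = 3x². Iterate:
  r_0 = 4 (mod 19)
  r_1 = 137 (mod 361)
Final: r = 137 with f(r) ≡ 0 mod 19^2.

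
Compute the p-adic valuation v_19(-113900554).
v_19(-113900554) = 5

v_19(n) is the largest exponent k such that 19^k divides n. Factor out: -113900554 = -19^5 · 46. (Sign doesn't affect v_p.) So v_19(-113900554) = 5.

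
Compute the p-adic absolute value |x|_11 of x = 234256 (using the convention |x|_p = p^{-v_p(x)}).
|234256|_11 = 1/14641

Step 1 — compute v_11(x) by factoring powers of 11 out of the numerator and denominator: v_11(234256) = 4. Step 2 — apply |x|_p = p^{-v_p(x)} = 11^{-4} = 1/14641.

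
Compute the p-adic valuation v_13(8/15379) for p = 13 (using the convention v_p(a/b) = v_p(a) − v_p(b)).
v_13(8/15379) = -3

Factor powers of 13 from the numerator and denominator of the reduced fraction: 8 = 13^0 · 8 and 15379 = 13^3 · 7. Apply v_p(a/b) = v_p(a) − v_p(b): v_13(8/15379) = 0 − 3 = -3.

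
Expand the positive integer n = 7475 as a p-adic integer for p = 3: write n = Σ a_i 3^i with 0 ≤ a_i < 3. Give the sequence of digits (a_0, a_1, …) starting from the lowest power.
(a_0, a_1, …) = (2, 1, 2, 0, 2, 0, 1, 0, 1)

Repeated division by 3 gives the digits low-to-high: 7475 = 2 + 1·3^1 + 2·3^2 + 2·3^4 + 1·3^6 + 1·3^8. Digit sequence: (2, 1, 2, 0, 2, 0, 1, 0, 1).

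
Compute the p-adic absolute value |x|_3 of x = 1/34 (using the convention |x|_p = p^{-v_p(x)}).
|1/34|_3 = 1

Step 1 — compute v_3(x) by factoring powers of 3 out of the numerator and denominator: v_3(1/34) = 0. Step 2 — apply |x|_p = p^{-v_p(x)} = 3^{0} = 1.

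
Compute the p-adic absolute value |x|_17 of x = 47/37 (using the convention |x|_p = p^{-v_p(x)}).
|47/37|_17 = 1

Step 1 — compute v_17(x) by factoring powers of 17 out of the numerator and denominator: v_17(47/37) = 0. Step 2 — apply |x|_p = p^{-v_p(x)} = 17^{0} = 1.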